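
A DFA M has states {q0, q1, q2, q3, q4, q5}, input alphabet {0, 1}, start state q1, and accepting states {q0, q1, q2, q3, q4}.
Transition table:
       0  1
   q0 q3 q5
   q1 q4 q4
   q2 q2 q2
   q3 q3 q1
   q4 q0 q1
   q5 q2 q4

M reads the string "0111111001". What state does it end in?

q1 --0--> q4
q4 --1--> q1
q1 --1--> q4
q4 --1--> q1
q1 --1--> q4
q4 --1--> q1
q1 --1--> q4
q4 --0--> q0
q0 --0--> q3
q3 --1--> q1

q1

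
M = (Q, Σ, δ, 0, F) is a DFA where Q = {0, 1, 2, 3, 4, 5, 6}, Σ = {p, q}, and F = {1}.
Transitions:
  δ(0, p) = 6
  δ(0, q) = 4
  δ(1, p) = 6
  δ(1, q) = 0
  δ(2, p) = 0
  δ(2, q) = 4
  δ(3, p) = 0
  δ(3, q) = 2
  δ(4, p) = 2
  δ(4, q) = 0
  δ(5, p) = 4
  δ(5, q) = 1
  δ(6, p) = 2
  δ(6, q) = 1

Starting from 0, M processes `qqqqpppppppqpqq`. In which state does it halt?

0 --q--> 4
4 --q--> 0
0 --q--> 4
4 --q--> 0
0 --p--> 6
6 --p--> 2
2 --p--> 0
0 --p--> 6
6 --p--> 2
2 --p--> 0
0 --p--> 6
6 --q--> 1
1 --p--> 6
6 --q--> 1
1 --q--> 0

0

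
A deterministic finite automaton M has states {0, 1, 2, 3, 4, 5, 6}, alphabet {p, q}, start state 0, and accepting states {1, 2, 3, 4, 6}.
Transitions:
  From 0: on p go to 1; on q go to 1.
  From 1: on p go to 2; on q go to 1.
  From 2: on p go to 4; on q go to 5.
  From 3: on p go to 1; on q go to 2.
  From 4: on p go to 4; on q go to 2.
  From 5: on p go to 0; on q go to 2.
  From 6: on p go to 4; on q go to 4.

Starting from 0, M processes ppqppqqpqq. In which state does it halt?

2

0 --p--> 1
1 --p--> 2
2 --q--> 5
5 --p--> 0
0 --p--> 1
1 --q--> 1
1 --q--> 1
1 --p--> 2
2 --q--> 5
5 --q--> 2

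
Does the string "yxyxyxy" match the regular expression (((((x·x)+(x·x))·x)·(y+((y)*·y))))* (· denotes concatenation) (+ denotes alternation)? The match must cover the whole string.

no

yxyxyxy cannot be split into zero or more pieces each matching ((((x·x)+(x·x))·x)·(y+((y)*·y))).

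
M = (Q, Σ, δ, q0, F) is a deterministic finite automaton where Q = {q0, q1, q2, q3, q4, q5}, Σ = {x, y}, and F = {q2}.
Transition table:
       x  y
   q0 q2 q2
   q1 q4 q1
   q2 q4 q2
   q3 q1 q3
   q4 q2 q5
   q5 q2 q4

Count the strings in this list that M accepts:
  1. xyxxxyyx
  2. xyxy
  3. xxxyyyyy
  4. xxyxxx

xyxxxyyx: accepted
xyxy: rejected
xxxyyyyy: accepted
xxyxxx: accepted

3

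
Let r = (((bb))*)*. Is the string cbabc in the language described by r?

no

cbabc cannot be split into zero or more pieces each matching ((bb))*.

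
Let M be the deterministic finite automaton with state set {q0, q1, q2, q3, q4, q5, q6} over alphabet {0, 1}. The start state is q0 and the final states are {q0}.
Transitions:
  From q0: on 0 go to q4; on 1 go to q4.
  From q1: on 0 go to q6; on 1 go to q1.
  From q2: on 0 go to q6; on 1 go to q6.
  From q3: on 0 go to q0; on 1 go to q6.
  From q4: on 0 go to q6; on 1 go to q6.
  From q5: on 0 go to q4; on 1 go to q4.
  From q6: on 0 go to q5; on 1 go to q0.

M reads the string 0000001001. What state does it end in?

q0 --0--> q4
q4 --0--> q6
q6 --0--> q5
q5 --0--> q4
q4 --0--> q6
q6 --0--> q5
q5 --1--> q4
q4 --0--> q6
q6 --0--> q5
q5 --1--> q4

q4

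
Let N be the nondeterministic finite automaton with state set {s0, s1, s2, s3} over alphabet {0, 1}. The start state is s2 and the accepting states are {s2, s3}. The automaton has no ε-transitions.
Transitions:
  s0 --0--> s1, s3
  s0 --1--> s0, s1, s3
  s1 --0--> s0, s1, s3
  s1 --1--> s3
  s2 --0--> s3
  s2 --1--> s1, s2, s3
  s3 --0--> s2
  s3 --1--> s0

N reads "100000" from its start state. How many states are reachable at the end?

Start: {s2}
read 1: {s1, s2, s3}
read 0: {s0, s1, s2, s3}
read 0: {s0, s1, s2, s3}
read 0: {s0, s1, s2, s3}
read 0: {s0, s1, s2, s3}
read 0: {s0, s1, s2, s3}
Final reachable set {s0, s1, s2, s3} has 4 states.

4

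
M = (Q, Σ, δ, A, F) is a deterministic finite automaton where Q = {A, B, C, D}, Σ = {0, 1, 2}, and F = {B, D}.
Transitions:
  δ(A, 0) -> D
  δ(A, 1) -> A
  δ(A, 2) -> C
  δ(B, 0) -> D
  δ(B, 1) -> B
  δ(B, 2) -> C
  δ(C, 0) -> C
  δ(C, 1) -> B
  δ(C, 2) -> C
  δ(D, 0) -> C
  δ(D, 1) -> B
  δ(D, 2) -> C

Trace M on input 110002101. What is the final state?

B

A --1--> A
A --1--> A
A --0--> D
D --0--> C
C --0--> C
C --2--> C
C --1--> B
B --0--> D
D --1--> B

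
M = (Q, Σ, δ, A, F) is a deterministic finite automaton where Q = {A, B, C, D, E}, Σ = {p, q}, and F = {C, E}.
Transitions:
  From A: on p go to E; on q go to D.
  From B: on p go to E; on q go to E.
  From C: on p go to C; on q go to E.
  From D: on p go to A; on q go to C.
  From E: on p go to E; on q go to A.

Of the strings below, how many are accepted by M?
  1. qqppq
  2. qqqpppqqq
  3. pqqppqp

3

qqppq: accepted
qqqpppqqq: accepted
pqqppqp: accepted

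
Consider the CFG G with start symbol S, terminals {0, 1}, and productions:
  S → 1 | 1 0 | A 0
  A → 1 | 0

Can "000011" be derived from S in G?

no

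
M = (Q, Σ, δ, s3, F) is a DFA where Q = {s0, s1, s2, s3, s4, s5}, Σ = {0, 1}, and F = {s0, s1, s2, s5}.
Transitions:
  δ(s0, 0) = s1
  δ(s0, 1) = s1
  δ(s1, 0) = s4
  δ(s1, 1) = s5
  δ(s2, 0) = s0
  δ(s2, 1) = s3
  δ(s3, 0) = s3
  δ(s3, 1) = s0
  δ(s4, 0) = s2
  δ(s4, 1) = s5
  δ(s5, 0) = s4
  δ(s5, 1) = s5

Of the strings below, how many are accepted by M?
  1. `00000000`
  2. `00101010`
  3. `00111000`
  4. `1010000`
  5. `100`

`00000000`: rejected
`00101010`: rejected
`00111000`: accepted
`1010000`: accepted
`100`: rejected

2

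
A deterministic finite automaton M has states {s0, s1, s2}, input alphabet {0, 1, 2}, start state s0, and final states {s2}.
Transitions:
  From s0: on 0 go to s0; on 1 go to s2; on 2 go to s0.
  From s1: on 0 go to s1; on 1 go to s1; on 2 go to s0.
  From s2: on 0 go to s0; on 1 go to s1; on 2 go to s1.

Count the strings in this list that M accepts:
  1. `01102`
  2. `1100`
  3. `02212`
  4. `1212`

`01102`: rejected
`1100`: rejected
`02212`: rejected
`1212`: rejected

0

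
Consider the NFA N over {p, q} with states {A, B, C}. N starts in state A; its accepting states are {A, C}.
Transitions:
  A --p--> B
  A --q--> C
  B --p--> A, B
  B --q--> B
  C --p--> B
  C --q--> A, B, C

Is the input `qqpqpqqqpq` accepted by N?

Start: {A}
read q: {C}
read q: {A, B, C}
read p: {A, B}
read q: {B, C}
read p: {A, B}
read q: {B, C}
read q: {A, B, C}
read q: {A, B, C}
read p: {A, B}
read q: {B, C}
Reachable ∩ accepting = {C} — nonempty.

accepted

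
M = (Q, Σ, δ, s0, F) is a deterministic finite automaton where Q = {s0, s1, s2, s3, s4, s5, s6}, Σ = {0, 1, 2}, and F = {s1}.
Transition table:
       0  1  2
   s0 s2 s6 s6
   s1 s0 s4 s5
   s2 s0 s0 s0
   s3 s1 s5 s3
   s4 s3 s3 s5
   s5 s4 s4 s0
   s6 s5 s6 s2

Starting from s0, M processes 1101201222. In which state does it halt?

s3

s0 --1--> s6
s6 --1--> s6
s6 --0--> s5
s5 --1--> s4
s4 --2--> s5
s5 --0--> s4
s4 --1--> s3
s3 --2--> s3
s3 --2--> s3
s3 --2--> s3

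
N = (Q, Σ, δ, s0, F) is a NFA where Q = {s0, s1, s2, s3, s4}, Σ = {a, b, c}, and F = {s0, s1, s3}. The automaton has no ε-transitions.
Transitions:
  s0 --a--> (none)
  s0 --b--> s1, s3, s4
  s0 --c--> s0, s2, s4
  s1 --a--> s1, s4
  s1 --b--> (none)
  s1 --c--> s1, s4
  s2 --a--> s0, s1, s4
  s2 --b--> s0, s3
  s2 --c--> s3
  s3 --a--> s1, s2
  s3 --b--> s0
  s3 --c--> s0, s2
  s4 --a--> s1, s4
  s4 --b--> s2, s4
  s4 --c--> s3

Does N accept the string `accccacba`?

Start: {s0}
read a: {}
The reachable set is empty and stays empty for the remaining 8 symbols.
Reachable ∩ accepting = {} — empty.

rejected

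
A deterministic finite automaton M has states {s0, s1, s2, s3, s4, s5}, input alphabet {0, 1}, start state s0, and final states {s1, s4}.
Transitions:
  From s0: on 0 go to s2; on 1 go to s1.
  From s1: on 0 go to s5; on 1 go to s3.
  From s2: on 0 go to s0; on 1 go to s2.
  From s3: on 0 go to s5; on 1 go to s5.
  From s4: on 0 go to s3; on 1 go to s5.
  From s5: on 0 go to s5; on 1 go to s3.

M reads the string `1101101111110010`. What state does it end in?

s5

s0 --1--> s1
s1 --1--> s3
s3 --0--> s5
s5 --1--> s3
s3 --1--> s5
s5 --0--> s5
s5 --1--> s3
s3 --1--> s5
s5 --1--> s3
s3 --1--> s5
s5 --1--> s3
s3 --1--> s5
s5 --0--> s5
s5 --0--> s5
s5 --1--> s3
s3 --0--> s5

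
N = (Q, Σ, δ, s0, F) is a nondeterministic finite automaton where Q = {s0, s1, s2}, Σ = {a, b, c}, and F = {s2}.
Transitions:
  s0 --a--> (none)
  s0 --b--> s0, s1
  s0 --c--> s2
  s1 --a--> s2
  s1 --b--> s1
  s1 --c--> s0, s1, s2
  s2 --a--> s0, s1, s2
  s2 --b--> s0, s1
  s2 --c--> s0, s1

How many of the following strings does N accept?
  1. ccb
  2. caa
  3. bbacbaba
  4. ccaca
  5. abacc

3

ccb: rejected
caa: accepted
bbacbaba: accepted
ccaca: accepted
abacc: rejected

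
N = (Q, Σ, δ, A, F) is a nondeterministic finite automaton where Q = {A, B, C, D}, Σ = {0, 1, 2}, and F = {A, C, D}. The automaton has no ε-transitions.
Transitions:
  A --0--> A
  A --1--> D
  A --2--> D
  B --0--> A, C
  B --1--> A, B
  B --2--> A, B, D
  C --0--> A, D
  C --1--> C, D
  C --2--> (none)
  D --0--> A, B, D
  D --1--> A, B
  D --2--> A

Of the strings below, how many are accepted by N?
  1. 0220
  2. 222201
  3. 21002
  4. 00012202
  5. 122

0220: accepted
222201: accepted
21002: accepted
00012202: accepted
122: accepted

5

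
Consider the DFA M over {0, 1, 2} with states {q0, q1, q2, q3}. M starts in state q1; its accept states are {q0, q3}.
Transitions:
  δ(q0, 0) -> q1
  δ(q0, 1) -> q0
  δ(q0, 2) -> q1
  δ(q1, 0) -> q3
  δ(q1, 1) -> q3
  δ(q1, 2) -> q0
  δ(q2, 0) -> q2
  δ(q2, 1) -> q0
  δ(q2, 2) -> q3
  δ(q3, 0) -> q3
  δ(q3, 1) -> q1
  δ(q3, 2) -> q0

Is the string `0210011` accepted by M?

q1 --0--> q3
q3 --2--> q0
q0 --1--> q0
q0 --0--> q1
q1 --0--> q3
q3 --1--> q1
q1 --1--> q3
End in state q3, which is an accepting state.

accepted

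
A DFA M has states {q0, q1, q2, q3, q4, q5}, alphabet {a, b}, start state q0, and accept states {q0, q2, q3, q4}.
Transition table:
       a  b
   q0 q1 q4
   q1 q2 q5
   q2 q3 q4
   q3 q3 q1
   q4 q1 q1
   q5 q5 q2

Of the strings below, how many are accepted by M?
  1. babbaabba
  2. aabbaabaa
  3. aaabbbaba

babbaabba: rejected
aabbaabaa: accepted
aaabbbaba: accepted

2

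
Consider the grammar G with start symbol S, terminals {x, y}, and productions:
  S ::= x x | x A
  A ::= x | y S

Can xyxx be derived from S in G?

S ⇒ xA ⇒ xyS ⇒ xyxA ⇒ xyxx

yes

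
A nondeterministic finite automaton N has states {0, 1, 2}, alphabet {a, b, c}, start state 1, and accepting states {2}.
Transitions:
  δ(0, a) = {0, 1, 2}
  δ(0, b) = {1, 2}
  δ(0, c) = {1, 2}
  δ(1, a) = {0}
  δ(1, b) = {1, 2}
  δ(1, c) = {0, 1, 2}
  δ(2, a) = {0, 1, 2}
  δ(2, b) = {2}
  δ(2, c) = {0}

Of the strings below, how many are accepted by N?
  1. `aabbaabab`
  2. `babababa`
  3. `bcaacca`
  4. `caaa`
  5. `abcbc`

5

`aabbaabab`: accepted
`babababa`: accepted
`bcaacca`: accepted
`caaa`: accepted
`abcbc`: accepted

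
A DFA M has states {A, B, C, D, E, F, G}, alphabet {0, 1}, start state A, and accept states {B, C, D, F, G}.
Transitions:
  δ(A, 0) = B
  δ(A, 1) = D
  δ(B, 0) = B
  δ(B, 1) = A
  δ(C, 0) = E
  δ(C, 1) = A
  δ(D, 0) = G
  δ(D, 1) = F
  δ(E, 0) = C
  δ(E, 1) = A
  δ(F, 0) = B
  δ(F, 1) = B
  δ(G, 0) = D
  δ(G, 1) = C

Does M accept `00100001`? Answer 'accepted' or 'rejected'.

rejected

A --0--> B
B --0--> B
B --1--> A
A --0--> B
B --0--> B
B --0--> B
B --0--> B
B --1--> A
End in state A, which is not an accepting state.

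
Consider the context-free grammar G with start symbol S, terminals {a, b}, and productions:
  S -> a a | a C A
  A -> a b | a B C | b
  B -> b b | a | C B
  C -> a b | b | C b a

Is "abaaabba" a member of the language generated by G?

yes

S ⇒ aCA ⇒ abA ⇒ abaBC ⇒ abaaC ⇒ abaaCba ⇒ abaaabba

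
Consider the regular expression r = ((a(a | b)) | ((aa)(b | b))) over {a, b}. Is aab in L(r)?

The right alternative ((aa)(b|b)) matches aab.

yes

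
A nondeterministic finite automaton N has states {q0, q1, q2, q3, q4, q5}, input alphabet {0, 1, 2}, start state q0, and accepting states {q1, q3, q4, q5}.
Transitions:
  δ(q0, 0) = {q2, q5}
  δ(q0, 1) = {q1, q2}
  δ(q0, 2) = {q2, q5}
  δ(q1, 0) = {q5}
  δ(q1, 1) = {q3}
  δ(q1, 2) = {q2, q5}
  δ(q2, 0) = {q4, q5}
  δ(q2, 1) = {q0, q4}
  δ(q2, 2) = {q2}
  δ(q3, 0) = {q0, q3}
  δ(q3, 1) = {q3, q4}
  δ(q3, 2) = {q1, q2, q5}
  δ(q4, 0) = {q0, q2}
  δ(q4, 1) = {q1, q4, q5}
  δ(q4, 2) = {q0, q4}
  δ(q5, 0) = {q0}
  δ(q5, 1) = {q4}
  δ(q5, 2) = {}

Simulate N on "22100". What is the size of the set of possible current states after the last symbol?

Start: {q0}
read 2: {q2, q5}
read 2: {q2}
read 1: {q0, q4}
read 0: {q0, q2, q5}
read 0: {q0, q2, q4, q5}
Final reachable set {q0, q2, q4, q5} has 4 states.

4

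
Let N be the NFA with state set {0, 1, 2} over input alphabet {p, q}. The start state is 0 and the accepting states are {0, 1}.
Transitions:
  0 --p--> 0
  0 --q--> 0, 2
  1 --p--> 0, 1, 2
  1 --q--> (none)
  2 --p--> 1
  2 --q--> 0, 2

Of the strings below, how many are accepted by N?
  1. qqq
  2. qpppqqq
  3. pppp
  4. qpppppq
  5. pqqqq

qqq: accepted
qpppqqq: accepted
pppp: accepted
qpppppq: accepted
pqqqq: accepted

5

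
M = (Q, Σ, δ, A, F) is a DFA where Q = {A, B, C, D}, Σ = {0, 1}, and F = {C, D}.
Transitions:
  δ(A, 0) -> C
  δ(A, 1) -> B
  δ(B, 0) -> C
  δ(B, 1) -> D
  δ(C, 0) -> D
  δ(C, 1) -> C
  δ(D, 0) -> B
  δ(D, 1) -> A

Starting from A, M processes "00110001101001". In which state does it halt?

D

A --0--> C
C --0--> D
D --1--> A
A --1--> B
B --0--> C
C --0--> D
D --0--> B
B --1--> D
D --1--> A
A --0--> C
C --1--> C
C --0--> D
D --0--> B
B --1--> D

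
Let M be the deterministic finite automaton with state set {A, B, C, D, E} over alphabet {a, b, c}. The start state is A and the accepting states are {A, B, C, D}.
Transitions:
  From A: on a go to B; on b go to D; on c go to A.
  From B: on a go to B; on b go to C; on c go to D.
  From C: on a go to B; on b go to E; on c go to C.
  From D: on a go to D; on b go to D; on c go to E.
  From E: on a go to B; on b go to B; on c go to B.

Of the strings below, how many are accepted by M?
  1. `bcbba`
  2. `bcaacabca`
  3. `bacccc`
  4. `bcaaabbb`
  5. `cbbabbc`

`bcbba`: accepted
`bcaacabca`: accepted
`bacccc`: rejected
`bcaaabbb`: accepted
`cbbabbc`: rejected

3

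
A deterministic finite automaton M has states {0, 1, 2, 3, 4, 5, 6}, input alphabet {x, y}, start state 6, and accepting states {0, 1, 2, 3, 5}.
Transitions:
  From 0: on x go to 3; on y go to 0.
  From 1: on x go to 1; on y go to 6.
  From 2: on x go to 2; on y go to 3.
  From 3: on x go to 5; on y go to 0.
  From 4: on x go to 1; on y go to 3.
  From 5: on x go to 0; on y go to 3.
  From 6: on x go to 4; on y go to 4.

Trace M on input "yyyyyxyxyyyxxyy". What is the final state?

0

6 --y--> 4
4 --y--> 3
3 --y--> 0
0 --y--> 0
0 --y--> 0
0 --x--> 3
3 --y--> 0
0 --x--> 3
3 --y--> 0
0 --y--> 0
0 --y--> 0
0 --x--> 3
3 --x--> 5
5 --y--> 3
3 --y--> 0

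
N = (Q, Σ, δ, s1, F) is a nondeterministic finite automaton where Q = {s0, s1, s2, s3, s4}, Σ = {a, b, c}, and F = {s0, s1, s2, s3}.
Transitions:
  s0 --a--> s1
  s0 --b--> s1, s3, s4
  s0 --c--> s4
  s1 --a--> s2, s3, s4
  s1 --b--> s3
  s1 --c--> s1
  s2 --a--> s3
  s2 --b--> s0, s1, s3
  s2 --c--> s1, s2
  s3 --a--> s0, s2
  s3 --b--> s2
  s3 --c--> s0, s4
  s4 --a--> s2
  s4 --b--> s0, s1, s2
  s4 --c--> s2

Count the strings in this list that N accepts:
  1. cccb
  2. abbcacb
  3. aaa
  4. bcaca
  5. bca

cccb: accepted
abbcacb: accepted
aaa: accepted
bcaca: accepted
bca: accepted

5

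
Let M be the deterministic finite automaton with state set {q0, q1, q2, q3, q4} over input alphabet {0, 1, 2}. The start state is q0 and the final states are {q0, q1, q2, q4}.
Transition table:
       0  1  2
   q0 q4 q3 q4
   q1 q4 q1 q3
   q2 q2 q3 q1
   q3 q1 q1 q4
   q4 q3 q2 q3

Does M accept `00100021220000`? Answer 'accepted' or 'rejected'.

q0 --0--> q4
q4 --0--> q3
q3 --1--> q1
q1 --0--> q4
q4 --0--> q3
q3 --0--> q1
q1 --2--> q3
q3 --1--> q1
q1 --2--> q3
q3 --2--> q4
q4 --0--> q3
q3 --0--> q1
q1 --0--> q4
q4 --0--> q3
End in state q3, which is not an accepting state.

rejected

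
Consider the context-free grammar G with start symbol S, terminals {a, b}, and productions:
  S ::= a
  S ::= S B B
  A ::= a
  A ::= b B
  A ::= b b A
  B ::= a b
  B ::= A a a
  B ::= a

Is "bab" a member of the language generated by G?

no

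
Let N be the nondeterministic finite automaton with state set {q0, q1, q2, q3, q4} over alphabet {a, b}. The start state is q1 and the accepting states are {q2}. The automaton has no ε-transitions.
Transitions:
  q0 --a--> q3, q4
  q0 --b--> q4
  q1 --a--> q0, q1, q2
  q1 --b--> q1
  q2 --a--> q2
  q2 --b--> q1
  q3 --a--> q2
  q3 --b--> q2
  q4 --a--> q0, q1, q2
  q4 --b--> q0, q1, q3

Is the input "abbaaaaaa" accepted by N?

Start: {q1}
read a: {q0, q1, q2}
read b: {q1, q4}
read b: {q0, q1, q3}
read a: {q0, q1, q2, q3, q4}
read a: {q0, q1, q2, q3, q4}
read a: {q0, q1, q2, q3, q4}
read a: {q0, q1, q2, q3, q4}
read a: {q0, q1, q2, q3, q4}
read a: {q0, q1, q2, q3, q4}
Reachable ∩ accepting = {q2} — nonempty.

accepted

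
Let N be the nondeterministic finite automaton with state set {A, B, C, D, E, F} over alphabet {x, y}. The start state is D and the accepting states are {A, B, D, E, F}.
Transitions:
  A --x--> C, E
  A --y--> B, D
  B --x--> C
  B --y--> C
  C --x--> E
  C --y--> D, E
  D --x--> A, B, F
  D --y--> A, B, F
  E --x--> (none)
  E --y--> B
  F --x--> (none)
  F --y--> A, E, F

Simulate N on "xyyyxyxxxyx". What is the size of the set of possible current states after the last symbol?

Start: {D}
read x: {A, B, F}
read y: {A, B, C, D, E, F}
read y: {A, B, C, D, E, F}
read y: {A, B, C, D, E, F}
read x: {A, B, C, E, F}
read y: {A, B, C, D, E, F}
read x: {A, B, C, E, F}
read x: {C, E}
read x: {E}
read y: {B}
read x: {C}
Final reachable set {C} has 1 state.

1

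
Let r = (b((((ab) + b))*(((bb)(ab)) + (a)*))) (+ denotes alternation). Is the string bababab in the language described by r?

yes

Split as b·ababab: b matches b and ((((ab)+b))*(((bb)(ab))+(a)*)) matches ababab.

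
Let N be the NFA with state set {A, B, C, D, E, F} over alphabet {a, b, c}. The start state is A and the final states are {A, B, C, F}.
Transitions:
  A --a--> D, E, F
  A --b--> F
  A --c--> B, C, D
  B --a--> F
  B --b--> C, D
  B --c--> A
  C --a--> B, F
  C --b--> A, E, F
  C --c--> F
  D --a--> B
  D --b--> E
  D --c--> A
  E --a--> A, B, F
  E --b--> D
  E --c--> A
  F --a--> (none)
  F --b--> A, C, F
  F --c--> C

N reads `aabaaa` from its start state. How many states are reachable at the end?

3

Start: {A}
read a: {D, E, F}
read a: {A, B, F}
read b: {A, C, D, F}
read a: {B, D, E, F}
read a: {A, B, F}
read a: {D, E, F}
Final reachable set {D, E, F} has 3 states.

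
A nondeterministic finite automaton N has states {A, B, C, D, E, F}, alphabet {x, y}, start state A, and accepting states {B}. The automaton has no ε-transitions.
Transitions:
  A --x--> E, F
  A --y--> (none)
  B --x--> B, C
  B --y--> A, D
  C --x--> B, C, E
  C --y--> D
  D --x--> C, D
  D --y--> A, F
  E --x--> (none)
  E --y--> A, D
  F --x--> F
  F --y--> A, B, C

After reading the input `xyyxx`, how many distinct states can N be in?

5

Start: {A}
read x: {E, F}
read y: {A, B, C, D}
read y: {A, D, F}
read x: {C, D, E, F}
read x: {B, C, D, E, F}
Final reachable set {B, C, D, E, F} has 5 states.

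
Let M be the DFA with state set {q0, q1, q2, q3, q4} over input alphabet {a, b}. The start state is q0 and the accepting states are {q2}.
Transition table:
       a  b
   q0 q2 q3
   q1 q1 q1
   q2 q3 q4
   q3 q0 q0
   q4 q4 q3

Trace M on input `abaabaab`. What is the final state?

q4

q0 --a--> q2
q2 --b--> q4
q4 --a--> q4
q4 --a--> q4
q4 --b--> q3
q3 --a--> q0
q0 --a--> q2
q2 --b--> q4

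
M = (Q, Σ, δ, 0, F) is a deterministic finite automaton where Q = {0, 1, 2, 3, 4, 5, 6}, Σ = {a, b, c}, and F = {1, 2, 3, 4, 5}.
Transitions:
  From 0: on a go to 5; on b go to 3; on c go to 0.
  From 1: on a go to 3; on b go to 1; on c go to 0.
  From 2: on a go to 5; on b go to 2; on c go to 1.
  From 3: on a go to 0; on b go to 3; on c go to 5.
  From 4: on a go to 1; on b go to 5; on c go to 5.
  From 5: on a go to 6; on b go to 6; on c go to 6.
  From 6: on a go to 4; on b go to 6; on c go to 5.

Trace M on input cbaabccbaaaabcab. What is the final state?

0 --c--> 0
0 --b--> 3
3 --a--> 0
0 --a--> 5
5 --b--> 6
6 --c--> 5
5 --c--> 6
6 --b--> 6
6 --a--> 4
4 --a--> 1
1 --a--> 3
3 --a--> 0
0 --b--> 3
3 --c--> 5
5 --a--> 6
6 --b--> 6

6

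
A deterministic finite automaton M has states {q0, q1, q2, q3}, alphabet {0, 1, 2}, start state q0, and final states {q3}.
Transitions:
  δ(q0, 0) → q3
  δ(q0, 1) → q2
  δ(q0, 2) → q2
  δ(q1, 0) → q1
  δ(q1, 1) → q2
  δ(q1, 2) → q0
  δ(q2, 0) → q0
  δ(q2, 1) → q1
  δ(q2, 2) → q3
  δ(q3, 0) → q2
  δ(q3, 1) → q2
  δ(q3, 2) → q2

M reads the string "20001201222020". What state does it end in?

q2

q0 --2--> q2
q2 --0--> q0
q0 --0--> q3
q3 --0--> q2
q2 --1--> q1
q1 --2--> q0
q0 --0--> q3
q3 --1--> q2
q2 --2--> q3
q3 --2--> q2
q2 --2--> q3
q3 --0--> q2
q2 --2--> q3
q3 --0--> q2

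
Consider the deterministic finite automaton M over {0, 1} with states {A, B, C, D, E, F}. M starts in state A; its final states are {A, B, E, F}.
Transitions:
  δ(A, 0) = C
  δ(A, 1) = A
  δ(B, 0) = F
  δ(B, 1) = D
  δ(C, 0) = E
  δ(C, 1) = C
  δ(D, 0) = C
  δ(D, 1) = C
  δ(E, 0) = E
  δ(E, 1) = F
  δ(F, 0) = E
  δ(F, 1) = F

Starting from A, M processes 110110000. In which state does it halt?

A --1--> A
A --1--> A
A --0--> C
C --1--> C
C --1--> C
C --0--> E
E --0--> E
E --0--> E
E --0--> E

E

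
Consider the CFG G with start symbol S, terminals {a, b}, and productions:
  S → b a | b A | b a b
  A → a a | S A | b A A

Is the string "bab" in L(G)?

yes

S ⇒ bab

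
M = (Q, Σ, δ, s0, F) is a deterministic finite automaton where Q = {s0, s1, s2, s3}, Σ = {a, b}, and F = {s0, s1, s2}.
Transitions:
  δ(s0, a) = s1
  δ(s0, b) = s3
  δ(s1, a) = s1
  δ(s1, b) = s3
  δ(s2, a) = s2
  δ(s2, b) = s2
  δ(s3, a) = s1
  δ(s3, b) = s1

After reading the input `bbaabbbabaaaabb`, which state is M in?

s1

s0 --b--> s3
s3 --b--> s1
s1 --a--> s1
s1 --a--> s1
s1 --b--> s3
s3 --b--> s1
s1 --b--> s3
s3 --a--> s1
s1 --b--> s3
s3 --a--> s1
s1 --a--> s1
s1 --a--> s1
s1 --a--> s1
s1 --b--> s3
s3 --b--> s1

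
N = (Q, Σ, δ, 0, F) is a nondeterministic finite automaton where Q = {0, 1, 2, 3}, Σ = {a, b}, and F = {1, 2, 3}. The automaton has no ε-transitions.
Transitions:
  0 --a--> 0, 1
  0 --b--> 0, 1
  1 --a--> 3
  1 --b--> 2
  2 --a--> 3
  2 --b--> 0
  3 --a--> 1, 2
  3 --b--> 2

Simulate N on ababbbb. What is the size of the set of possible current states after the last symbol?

Start: {0}
read a: {0, 1}
read b: {0, 1, 2}
read a: {0, 1, 3}
read b: {0, 1, 2}
read b: {0, 1, 2}
read b: {0, 1, 2}
read b: {0, 1, 2}
Final reachable set {0, 1, 2} has 3 states.

3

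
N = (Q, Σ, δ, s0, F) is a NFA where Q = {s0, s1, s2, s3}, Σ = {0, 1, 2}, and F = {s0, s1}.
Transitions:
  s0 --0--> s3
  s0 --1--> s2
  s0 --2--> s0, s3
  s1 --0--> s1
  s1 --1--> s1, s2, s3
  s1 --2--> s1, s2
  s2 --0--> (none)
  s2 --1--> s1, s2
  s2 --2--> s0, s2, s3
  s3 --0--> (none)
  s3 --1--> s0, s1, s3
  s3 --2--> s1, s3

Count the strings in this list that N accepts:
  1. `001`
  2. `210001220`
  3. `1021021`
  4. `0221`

`001`: rejected
`210001220`: accepted
`1021021`: rejected
`0221`: accepted

2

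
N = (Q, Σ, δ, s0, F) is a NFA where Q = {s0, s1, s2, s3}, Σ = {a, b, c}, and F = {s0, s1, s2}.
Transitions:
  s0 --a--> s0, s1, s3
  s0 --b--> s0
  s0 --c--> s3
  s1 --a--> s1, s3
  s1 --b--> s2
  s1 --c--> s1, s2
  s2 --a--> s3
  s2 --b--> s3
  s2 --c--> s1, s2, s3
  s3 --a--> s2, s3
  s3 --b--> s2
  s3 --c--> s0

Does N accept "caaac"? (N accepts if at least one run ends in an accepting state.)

accepted

Start: {s0}
read c: {s3}
read a: {s2, s3}
read a: {s2, s3}
read a: {s2, s3}
read c: {s0, s1, s2, s3}
Reachable ∩ accepting = {s0, s1, s2} — nonempty.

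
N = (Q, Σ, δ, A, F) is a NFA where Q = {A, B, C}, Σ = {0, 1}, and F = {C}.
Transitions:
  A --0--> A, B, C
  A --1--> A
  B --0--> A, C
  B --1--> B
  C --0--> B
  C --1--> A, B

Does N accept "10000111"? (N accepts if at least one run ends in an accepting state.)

Start: {A}
read 1: {A}
read 0: {A, B, C}
read 0: {A, B, C}
read 0: {A, B, C}
read 0: {A, B, C}
read 1: {A, B}
read 1: {A, B}
read 1: {A, B}
Reachable ∩ accepting = {} — empty.

rejected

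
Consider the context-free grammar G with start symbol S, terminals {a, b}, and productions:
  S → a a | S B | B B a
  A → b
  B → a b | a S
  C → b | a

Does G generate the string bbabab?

no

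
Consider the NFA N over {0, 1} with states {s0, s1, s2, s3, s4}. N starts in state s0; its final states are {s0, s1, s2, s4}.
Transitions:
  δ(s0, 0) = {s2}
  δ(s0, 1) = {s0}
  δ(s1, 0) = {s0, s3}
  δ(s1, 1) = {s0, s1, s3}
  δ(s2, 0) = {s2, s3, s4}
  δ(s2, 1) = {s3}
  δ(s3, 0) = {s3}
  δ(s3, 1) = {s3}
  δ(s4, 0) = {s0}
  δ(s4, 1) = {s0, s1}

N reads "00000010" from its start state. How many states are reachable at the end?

Start: {s0}
read 0: {s2}
read 0: {s2, s3, s4}
read 0: {s0, s2, s3, s4}
read 0: {s0, s2, s3, s4}
read 0: {s0, s2, s3, s4}
read 0: {s0, s2, s3, s4}
read 1: {s0, s1, s3}
read 0: {s0, s2, s3}
Final reachable set {s0, s2, s3} has 3 states.

3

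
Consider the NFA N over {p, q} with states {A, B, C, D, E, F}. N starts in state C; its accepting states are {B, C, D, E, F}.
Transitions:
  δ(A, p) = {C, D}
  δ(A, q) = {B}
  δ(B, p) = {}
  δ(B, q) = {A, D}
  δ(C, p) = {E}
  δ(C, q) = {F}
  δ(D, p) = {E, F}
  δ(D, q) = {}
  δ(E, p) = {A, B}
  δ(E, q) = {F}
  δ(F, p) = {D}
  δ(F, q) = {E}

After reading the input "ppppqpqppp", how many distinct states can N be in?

6

Start: {C}
read p: {E}
read p: {A, B}
read p: {C, D}
read p: {E, F}
read q: {E, F}
read p: {A, B, D}
read q: {A, B, D}
read p: {C, D, E, F}
read p: {A, B, D, E, F}
read p: {A, B, C, D, E, F}
Final reachable set {A, B, C, D, E, F} has 6 states.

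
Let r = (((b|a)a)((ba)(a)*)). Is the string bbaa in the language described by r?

no

No split of bbaa into u·v has ((b|a)a) matching u and ((ba)(a)*) matching v.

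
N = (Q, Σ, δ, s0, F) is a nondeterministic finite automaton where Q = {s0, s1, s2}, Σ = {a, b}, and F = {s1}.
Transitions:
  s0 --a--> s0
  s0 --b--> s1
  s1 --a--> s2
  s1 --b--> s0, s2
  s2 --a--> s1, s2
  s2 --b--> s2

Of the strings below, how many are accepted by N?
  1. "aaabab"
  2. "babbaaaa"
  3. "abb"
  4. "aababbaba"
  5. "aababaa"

3

"aaabab": rejected
"babbaaaa": accepted
"abb": rejected
"aababbaba": accepted
"aababaa": accepted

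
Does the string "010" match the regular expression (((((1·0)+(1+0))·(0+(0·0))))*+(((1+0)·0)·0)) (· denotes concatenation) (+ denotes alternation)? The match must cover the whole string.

Neither ((((1·0)+(1+0))·(0+(0·0))))* nor (((1+0)·0)·0) matches 010.

no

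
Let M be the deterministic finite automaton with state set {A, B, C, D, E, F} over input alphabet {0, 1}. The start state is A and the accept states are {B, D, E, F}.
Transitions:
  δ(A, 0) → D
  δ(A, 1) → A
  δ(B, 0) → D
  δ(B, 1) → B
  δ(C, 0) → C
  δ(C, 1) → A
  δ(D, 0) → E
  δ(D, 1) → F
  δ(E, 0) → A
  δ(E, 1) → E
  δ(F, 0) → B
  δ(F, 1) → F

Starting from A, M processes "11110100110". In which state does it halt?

A --1--> A
A --1--> A
A --1--> A
A --1--> A
A --0--> D
D --1--> F
F --0--> B
B --0--> D
D --1--> F
F --1--> F
F --0--> B

B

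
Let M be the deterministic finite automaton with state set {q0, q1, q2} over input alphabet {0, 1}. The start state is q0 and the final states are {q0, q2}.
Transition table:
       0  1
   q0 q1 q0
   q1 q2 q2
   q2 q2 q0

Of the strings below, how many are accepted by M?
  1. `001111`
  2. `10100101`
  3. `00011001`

3

`001111`: accepted
`10100101`: accepted
`00011001`: accepted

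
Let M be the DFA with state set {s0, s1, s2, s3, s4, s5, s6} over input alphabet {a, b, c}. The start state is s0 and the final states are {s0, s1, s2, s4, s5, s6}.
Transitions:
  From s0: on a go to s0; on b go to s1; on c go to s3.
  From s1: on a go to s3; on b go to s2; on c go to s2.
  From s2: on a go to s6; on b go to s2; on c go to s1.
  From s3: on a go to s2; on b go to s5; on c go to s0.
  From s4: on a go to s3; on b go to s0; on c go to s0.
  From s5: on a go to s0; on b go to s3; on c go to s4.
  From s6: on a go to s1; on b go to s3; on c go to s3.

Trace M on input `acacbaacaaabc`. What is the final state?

s0 --a--> s0
s0 --c--> s3
s3 --a--> s2
s2 --c--> s1
s1 --b--> s2
s2 --a--> s6
s6 --a--> s1
s1 --c--> s2
s2 --a--> s6
s6 --a--> s1
s1 --a--> s3
s3 --b--> s5
s5 --c--> s4

s4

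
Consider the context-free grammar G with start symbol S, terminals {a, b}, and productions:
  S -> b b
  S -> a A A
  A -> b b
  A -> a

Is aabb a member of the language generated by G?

S ⇒ aAA ⇒ aaA ⇒ aabb

yes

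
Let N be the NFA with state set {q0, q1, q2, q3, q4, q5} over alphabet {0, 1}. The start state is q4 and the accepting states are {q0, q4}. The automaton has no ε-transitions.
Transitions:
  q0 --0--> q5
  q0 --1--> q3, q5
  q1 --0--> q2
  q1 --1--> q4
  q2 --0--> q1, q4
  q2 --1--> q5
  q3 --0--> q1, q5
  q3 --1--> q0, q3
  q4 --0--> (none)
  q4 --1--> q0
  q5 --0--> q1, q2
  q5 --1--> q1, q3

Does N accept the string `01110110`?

rejected

Start: {q4}
read 0: {}
The reachable set is empty and stays empty for the remaining 7 symbols.
Reachable ∩ accepting = {} — empty.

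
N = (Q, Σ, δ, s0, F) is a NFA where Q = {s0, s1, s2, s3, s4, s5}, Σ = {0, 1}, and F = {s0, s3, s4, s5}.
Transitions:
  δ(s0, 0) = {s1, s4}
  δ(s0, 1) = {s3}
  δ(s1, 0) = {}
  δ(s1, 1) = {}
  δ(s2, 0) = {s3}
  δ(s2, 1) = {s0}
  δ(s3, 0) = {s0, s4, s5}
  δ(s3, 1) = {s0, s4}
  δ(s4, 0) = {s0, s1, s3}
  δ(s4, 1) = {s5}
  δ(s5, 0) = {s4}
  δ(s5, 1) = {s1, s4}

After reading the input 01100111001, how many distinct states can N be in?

5

Start: {s0}
read 0: {s1, s4}
read 1: {s5}
read 1: {s1, s4}
read 0: {s0, s1, s3}
read 0: {s0, s1, s4, s5}
read 1: {s1, s3, s4, s5}
read 1: {s0, s1, s4, s5}
read 1: {s1, s3, s4, s5}
read 0: {s0, s1, s3, s4, s5}
read 0: {s0, s1, s3, s4, s5}
read 1: {s0, s1, s3, s4, s5}
Final reachable set {s0, s1, s3, s4, s5} has 5 states.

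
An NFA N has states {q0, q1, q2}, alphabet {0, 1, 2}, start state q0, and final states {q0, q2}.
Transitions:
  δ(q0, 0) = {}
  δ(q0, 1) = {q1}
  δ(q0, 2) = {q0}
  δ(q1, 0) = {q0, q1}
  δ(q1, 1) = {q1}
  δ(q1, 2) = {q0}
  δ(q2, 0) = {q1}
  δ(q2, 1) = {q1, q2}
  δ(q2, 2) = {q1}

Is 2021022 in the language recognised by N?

Start: {q0}
read 2: {q0}
read 0: {}
The reachable set is empty and stays empty for the remaining 5 symbols.
Reachable ∩ accepting = {} — empty.

rejected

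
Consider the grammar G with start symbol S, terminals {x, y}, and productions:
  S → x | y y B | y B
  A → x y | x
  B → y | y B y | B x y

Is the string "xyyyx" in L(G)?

no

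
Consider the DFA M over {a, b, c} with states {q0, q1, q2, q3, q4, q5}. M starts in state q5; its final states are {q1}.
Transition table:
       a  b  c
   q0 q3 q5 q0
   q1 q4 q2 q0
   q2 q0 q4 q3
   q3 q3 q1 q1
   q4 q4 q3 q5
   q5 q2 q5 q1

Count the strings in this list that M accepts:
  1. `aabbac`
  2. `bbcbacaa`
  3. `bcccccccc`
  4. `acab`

1

`aabbac`: rejected
`bbcbacaa`: rejected
`bcccccccc`: rejected
`acab`: accepted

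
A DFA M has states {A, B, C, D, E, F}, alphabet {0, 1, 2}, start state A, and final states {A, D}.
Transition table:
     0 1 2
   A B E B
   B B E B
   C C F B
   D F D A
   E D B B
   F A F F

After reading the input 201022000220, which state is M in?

B

A --2--> B
B --0--> B
B --1--> E
E --0--> D
D --2--> A
A --2--> B
B --0--> B
B --0--> B
B --0--> B
B --2--> B
B --2--> B
B --0--> B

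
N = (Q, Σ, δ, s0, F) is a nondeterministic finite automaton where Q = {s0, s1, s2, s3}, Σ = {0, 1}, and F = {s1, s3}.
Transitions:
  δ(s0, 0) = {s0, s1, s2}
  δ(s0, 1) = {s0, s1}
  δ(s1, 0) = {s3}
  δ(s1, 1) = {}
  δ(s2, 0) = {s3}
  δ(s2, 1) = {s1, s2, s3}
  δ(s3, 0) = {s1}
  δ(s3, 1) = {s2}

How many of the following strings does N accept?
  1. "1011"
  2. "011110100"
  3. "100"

3

"1011": accepted
"011110100": accepted
"100": accepted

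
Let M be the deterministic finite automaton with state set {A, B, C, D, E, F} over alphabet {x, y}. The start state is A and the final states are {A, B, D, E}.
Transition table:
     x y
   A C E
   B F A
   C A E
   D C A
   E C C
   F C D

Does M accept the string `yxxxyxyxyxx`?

accepted

A --y--> E
E --x--> C
C --x--> A
A --x--> C
C --y--> E
E --x--> C
C --y--> E
E --x--> C
C --y--> E
E --x--> C
C --x--> A
End in state A, which is an accepting state.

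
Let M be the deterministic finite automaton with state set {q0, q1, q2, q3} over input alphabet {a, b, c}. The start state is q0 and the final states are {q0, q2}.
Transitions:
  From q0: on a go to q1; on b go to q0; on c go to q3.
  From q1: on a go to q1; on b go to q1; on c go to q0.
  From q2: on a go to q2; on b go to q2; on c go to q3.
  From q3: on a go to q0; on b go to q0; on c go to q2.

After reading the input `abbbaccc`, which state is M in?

q0 --a--> q1
q1 --b--> q1
q1 --b--> q1
q1 --b--> q1
q1 --a--> q1
q1 --c--> q0
q0 --c--> q3
q3 --c--> q2

q2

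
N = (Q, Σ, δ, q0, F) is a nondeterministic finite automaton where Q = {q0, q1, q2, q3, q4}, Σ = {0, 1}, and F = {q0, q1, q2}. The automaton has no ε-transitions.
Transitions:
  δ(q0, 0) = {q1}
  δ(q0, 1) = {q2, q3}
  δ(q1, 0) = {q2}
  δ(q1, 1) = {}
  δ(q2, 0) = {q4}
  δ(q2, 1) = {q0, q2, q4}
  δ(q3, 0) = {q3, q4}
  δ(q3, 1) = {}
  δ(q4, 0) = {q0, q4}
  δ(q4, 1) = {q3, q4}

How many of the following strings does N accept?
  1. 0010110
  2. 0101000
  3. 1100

2

0010110: accepted
0101000: rejected
1100: accepted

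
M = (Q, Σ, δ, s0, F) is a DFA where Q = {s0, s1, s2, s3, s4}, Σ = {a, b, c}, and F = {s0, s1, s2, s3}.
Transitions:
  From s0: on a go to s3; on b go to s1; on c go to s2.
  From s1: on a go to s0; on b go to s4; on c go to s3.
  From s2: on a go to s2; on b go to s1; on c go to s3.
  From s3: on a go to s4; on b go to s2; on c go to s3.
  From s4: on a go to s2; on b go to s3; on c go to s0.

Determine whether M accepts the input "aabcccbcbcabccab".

s0 --a--> s3
s3 --a--> s4
s4 --b--> s3
s3 --c--> s3
s3 --c--> s3
s3 --c--> s3
s3 --b--> s2
s2 --c--> s3
s3 --b--> s2
s2 --c--> s3
s3 --a--> s4
s4 --b--> s3
s3 --c--> s3
s3 --c--> s3
s3 --a--> s4
s4 --b--> s3
End in state s3, which is an accepting state.

accepted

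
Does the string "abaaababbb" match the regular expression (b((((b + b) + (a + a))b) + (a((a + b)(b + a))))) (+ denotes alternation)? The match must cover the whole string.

No split of abaaababbb into u·v has b matching u and ((((b+b)+(a+a))b)+(a((a+b)(b+a)))) matching v.

no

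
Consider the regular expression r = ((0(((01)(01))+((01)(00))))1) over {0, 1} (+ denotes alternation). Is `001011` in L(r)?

Split as 00101·1: (0(((01)(01))+((01)(00)))) matches 00101 and 1 matches 1.

yes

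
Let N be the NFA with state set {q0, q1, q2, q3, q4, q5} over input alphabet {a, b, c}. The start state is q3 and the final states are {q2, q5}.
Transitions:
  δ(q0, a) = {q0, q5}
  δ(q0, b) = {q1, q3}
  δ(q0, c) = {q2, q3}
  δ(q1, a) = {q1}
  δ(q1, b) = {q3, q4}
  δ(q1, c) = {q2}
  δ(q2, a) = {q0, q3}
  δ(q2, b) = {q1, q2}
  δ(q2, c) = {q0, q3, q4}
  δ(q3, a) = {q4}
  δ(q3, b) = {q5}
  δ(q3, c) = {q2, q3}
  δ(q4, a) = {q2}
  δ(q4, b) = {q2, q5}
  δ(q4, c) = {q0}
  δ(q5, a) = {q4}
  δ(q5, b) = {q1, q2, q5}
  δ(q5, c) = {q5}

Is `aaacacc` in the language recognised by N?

accepted

Start: {q3}
read a: {q4}
read a: {q2}
read a: {q0, q3}
read c: {q2, q3}
read a: {q0, q3, q4}
read c: {q0, q2, q3}
read c: {q0, q2, q3, q4}
Reachable ∩ accepting = {q2} — nonempty.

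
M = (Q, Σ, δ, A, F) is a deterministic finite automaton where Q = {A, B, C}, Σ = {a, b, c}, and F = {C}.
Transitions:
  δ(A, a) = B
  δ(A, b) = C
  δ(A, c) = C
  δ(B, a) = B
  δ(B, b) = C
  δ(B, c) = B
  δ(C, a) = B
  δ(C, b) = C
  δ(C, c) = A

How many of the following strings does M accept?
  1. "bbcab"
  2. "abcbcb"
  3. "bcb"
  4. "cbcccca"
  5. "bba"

3

"bbcab": accepted
"abcbcb": accepted
"bcb": accepted
"cbcccca": rejected
"bba": rejected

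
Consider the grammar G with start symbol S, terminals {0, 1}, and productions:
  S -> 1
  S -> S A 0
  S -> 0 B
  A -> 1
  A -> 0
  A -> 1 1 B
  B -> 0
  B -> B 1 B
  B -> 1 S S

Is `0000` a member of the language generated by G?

S ⇒ SA0 ⇒ 0BA0 ⇒ 00A0 ⇒ 0000

yes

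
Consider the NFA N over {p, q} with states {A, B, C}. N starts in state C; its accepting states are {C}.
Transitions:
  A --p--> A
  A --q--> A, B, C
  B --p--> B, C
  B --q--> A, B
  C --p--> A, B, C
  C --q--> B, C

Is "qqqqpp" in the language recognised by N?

accepted

Start: {C}
read q: {B, C}
read q: {A, B, C}
read q: {A, B, C}
read q: {A, B, C}
read p: {A, B, C}
read p: {A, B, C}
Reachable ∩ accepting = {C} — nonempty.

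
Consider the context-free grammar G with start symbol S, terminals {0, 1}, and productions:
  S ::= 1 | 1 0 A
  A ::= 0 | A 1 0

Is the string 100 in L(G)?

yes

S ⇒ 10A ⇒ 100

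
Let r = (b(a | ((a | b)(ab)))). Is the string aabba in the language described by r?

No split of aabba into u·v has b matching u and (a|((a|b)(ab))) matching v.

no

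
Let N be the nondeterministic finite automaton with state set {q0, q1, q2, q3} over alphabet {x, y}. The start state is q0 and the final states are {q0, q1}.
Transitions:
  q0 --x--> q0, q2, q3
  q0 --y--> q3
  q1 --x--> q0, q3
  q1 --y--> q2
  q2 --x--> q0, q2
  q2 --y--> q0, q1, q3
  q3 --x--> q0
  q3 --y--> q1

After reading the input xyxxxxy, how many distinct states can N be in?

3

Start: {q0}
read x: {q0, q2, q3}
read y: {q0, q1, q3}
read x: {q0, q2, q3}
read x: {q0, q2, q3}
read x: {q0, q2, q3}
read x: {q0, q2, q3}
read y: {q0, q1, q3}
Final reachable set {q0, q1, q3} has 3 states.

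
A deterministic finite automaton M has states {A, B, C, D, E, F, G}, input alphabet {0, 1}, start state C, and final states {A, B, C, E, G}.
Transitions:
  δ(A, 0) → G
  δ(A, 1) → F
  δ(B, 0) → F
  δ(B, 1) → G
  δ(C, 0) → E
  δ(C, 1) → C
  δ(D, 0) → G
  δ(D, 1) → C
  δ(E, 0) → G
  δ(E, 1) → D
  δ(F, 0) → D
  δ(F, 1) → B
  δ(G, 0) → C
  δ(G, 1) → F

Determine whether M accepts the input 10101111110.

accepted

C --1--> C
C --0--> E
E --1--> D
D --0--> G
G --1--> F
F --1--> B
B --1--> G
G --1--> F
F --1--> B
B --1--> G
G --0--> C
End in state C, which is an accepting state.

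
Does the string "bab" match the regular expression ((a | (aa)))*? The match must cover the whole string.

no

bab cannot be split into zero or more pieces each matching (a|(aa)).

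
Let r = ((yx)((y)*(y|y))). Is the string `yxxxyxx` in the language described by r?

No split of yxxxyxx into u·v has (yx) matching u and ((y)*(y|y)) matching v.

no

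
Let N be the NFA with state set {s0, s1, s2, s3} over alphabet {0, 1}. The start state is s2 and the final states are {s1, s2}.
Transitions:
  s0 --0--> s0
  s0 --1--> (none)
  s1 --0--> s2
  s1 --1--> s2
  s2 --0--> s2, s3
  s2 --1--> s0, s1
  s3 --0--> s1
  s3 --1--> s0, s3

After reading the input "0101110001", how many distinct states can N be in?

4

Start: {s2}
read 0: {s2, s3}
read 1: {s0, s1, s3}
read 0: {s0, s1, s2}
read 1: {s0, s1, s2}
read 1: {s0, s1, s2}
read 1: {s0, s1, s2}
read 0: {s0, s2, s3}
read 0: {s0, s1, s2, s3}
read 0: {s0, s1, s2, s3}
read 1: {s0, s1, s2, s3}
Final reachable set {s0, s1, s2, s3} has 4 states.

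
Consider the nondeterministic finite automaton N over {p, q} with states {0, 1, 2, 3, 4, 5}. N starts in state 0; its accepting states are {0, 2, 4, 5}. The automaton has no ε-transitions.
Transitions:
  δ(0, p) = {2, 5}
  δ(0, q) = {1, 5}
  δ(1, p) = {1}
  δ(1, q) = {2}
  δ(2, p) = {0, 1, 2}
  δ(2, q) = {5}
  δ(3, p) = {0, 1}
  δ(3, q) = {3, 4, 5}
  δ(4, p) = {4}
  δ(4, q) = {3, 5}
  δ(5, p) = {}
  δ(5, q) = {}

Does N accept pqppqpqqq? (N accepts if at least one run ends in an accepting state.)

rejected

Start: {0}
read p: {2, 5}
read q: {5}
read p: {}
The reachable set is empty and stays empty for the remaining 6 symbols.
Reachable ∩ accepting = {} — empty.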